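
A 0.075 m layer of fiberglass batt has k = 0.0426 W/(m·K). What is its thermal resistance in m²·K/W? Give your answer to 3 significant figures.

1.76 m²·K/W

R = L/k = 0.075/0.0426 = 1.761 m²·K/W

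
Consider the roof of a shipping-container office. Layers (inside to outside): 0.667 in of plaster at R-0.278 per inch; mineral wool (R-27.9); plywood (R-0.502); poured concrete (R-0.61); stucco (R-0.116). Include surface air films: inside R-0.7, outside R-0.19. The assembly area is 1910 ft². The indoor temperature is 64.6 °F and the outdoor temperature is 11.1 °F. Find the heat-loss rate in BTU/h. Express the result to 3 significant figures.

0.667 × 0.278 = 0.1854
R_total = 0.7 + 0.1854 + 27.9 + 0.502 + 0.61 + 0.116 + 0.19 = 30.2 ft²·°F·h/BTU
Q = A·ΔT/R = 1910 × (64.6 − 11.1) / 30.2 = 3383 BTU/h

3380 BTU/h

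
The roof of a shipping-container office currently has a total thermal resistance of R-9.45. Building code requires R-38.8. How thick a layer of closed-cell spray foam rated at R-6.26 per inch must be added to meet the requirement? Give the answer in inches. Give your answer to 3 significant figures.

ΔR = 38.8 − 9.45 = 29.35 ft²·°F·h/BTU
L = ΔR / (R/in) = 29.35/6.26 = 4.688 in

4.69 in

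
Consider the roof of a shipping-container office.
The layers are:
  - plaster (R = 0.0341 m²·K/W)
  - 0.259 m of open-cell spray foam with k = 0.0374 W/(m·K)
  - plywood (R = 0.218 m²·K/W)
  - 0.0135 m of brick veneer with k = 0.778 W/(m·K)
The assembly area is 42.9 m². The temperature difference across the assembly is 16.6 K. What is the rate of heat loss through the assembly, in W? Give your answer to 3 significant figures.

99.0 W

0.259/0.0374 = 6.925
0.0135/0.778 = 0.01735
R_total = 0.0341 + 6.925 + 0.218 + 0.01735 = 7.195 m²·K/W
Q = A·ΔT/R = 42.9 × 16.6 / 7.195 = 98.98 W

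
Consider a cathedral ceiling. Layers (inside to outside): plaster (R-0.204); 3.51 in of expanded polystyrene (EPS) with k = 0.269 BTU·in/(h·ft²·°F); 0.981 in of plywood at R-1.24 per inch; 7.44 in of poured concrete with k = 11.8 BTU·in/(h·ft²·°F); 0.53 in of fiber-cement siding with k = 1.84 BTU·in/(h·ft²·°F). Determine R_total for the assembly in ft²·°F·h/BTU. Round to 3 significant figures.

15.4 ft²·°F·h/BTU

3.51/0.269 = 13.05
0.981 × 1.24 = 1.216
7.44/11.8 = 0.6305
0.53/1.84 = 0.288
R_total = 0.204 + 13.05 + 1.216 + 0.6305 + 0.288 = 15.39 ft²·°F·h/BTU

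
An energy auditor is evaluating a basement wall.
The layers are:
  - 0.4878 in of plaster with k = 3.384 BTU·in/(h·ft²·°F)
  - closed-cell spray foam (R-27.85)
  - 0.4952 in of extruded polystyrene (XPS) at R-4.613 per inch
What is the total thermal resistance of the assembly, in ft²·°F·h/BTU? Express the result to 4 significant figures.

30.28 ft²·°F·h/BTU

0.4878/3.384 = 0.14415
0.4952 × 4.613 = 2.2844
R_total = 0.14415 + 27.85 + 2.2844 = 30.279 ft²·°F·h/BTU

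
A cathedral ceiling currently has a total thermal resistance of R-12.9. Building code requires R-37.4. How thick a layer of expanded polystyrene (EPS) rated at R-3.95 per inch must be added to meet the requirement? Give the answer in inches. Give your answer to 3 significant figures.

6.20 in

ΔR = 37.4 − 12.9 = 24.5 ft²·°F·h/BTU
L = ΔR / (R/in) = 24.5/3.95 = 6.203 in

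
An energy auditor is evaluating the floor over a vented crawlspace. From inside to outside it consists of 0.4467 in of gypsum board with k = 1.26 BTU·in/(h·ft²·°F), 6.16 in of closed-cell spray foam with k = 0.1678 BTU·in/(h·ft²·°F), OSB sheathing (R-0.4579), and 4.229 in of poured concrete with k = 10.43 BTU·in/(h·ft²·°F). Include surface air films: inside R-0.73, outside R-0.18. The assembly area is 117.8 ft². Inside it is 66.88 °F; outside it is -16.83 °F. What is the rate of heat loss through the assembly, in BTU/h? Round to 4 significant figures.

253.9 BTU/h

0.4467/1.26 = 0.35452
6.16/0.1678 = 36.71
4.229/10.43 = 0.40547
R_total = 0.73 + 0.35452 + 36.71 + 0.4579 + 0.40547 + 0.18 = 38.838 ft²·°F·h/BTU
Q = A·ΔT/R = 117.8 × (66.88 − (-16.83)) / 38.838 = 253.9 BTU/h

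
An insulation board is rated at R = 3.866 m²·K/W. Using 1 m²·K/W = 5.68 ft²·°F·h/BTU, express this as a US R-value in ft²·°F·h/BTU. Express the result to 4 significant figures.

R_US = 3.866 × 5.68 = 21.959

21.96 ft²·°F·h/BTU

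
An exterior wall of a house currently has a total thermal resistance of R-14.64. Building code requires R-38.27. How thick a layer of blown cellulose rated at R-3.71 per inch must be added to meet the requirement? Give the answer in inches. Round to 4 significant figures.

6.369 in

ΔR = 38.27 − 14.64 = 23.63 ft²·°F·h/BTU
L = ΔR / (R/in) = 23.63/3.71 = 6.3693 in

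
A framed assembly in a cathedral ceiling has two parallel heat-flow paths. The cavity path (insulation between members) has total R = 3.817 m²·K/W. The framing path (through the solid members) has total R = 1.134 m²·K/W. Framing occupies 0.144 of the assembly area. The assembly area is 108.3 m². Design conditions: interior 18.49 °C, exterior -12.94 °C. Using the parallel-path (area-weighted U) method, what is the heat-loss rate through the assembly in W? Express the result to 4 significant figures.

1196 W

U_eff = 0.856/3.817 + 0.144/1.134 = 0.22426 + 0.12698 = 0.35124
R_eff = 1/U_eff = 2.847 m²·K/W
Q = 108.3 × (18.49 − (-12.94)) / 2.847 = 1195.6 W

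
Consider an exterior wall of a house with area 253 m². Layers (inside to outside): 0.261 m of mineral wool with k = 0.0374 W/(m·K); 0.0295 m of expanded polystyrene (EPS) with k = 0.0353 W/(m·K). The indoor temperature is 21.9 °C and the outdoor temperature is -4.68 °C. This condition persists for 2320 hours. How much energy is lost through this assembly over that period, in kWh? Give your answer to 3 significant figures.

2000 kWh

0.261/0.0374 = 6.979
0.0295/0.0353 = 0.8357
R_total = 6.979 + 0.8357 = 7.814 m²·K/W
Q = 253 × (21.9 − (-4.68)) / 7.814 = 860.6 W
E = 860.6 W × 2320 h / 1000 = 1997 kWh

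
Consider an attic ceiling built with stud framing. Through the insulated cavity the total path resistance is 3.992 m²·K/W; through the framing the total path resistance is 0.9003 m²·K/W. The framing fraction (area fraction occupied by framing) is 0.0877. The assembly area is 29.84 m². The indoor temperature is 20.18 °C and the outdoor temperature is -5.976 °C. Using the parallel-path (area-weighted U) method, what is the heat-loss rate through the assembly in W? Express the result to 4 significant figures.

254.4 W

U_eff = 0.9123/3.992 + 0.0877/0.9003 = 0.22853 + 0.097412 = 0.32594
R_eff = 1/U_eff = 3.068 m²·K/W
Q = 29.84 × (20.18 − (-5.976)) / 3.068 = 254.4 W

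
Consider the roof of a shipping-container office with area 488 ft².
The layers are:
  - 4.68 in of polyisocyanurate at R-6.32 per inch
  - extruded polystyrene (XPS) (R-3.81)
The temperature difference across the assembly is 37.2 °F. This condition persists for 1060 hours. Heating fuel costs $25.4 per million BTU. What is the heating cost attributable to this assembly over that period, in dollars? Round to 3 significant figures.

4.68 × 6.32 = 29.58
R_total = 29.58 + 3.81 = 33.39 ft²·°F·h/BTU
Q = 488 × 37.2 / 33.39 = 543.7 BTU/h
E = 543.7 × 1060 = 576300 BTU
Cost = 576300/10⁶ × 25.4 = $14.64

14.6 dollars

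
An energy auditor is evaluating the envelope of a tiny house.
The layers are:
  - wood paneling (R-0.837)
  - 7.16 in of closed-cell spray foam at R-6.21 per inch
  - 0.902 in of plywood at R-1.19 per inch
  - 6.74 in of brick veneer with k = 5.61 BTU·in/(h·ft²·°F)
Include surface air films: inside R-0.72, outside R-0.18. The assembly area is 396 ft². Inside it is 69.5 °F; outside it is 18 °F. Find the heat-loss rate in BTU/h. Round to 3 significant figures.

421 BTU/h

7.16 × 6.21 = 44.46
0.902 × 1.19 = 1.073
6.74/5.61 = 1.201
R_total = 0.72 + 0.837 + 44.46 + 1.073 + 1.201 + 0.18 = 48.48 ft²·°F·h/BTU
Q = A·ΔT/R = 396 × (69.5 − 18) / 48.48 = 420.7 BTU/h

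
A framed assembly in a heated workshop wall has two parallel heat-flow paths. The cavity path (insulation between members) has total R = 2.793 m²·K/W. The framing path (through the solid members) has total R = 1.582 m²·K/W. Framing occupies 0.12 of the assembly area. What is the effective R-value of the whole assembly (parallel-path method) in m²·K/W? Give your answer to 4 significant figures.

U_eff = 0.88/2.793 + 0.12/1.582 = 0.31507 + 0.075853 = 0.39093
R_eff = 1/U_eff = 2.558 m²·K/W

2.558 m²·K/W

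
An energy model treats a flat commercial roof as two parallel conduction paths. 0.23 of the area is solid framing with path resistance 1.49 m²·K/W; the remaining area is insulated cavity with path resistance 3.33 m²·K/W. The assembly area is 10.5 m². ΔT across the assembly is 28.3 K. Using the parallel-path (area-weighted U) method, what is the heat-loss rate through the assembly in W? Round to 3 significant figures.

U_eff = 0.77/3.33 + 0.23/1.49 = 0.2312 + 0.1544 = 0.3856
R_eff = 1/U_eff = 2.593 m²·K/W
Q = 10.5 × 28.3 / 2.593 = 114.6 W

115 W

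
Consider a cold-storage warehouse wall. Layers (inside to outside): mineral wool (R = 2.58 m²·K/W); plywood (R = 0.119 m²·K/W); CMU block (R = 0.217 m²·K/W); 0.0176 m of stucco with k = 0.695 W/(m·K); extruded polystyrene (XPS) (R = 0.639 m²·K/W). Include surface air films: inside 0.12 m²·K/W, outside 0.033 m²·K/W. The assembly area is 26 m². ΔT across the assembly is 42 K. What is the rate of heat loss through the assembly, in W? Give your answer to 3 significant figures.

293 W

0.0176/0.695 = 0.02532
R_total = 0.12 + 2.58 + 0.119 + 0.217 + 0.02532 + 0.639 + 0.033 = 3.733 m²·K/W
Q = A·ΔT/R = 26 × 42 / 3.733 = 292.5 W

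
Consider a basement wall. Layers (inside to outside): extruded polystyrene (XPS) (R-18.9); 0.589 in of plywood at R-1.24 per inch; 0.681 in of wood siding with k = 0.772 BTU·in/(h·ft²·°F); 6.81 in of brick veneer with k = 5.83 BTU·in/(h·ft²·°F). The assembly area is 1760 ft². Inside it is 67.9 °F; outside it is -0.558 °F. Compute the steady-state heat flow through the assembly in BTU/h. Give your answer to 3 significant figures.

0.589 × 1.24 = 0.7304
0.681/0.772 = 0.8821
6.81/5.83 = 1.168
R_total = 18.9 + 0.7304 + 0.8821 + 1.168 = 21.68 ft²·°F·h/BTU
Q = A·ΔT/R = 1760 × (67.9 − (-0.558)) / 21.68 = 5557 BTU/h

5560 BTU/h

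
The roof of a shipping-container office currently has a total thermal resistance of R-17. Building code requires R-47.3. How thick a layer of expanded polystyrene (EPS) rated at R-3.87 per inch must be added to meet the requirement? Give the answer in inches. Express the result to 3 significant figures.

7.83 in

ΔR = 47.3 − 17 = 30.3 ft²·°F·h/BTU
L = ΔR / (R/in) = 30.3/3.87 = 7.829 in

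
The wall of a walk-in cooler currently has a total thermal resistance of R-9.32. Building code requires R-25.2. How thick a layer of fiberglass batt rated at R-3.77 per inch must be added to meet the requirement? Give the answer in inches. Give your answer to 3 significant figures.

4.21 in

ΔR = 25.2 − 9.32 = 15.88 ft²·°F·h/BTU
L = ΔR / (R/in) = 15.88/3.77 = 4.212 in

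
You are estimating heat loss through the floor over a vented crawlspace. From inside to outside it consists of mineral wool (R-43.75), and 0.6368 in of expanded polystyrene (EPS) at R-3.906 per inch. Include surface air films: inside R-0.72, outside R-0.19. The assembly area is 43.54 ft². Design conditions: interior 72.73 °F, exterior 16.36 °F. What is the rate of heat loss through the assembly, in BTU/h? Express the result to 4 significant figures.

52.06 BTU/h

0.6368 × 3.906 = 2.4873
R_total = 0.72 + 43.75 + 2.4873 + 0.19 = 47.147 ft²·°F·h/BTU
Q = A·ΔT/R = 43.54 × (72.73 − 16.36) / 47.147 = 52.057 BTU/h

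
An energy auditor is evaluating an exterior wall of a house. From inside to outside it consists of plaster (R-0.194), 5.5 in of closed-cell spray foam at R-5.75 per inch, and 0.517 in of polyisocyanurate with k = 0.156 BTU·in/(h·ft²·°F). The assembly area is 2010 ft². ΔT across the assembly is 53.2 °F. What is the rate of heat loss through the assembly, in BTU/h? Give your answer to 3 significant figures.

3040 BTU/h

5.5 × 5.75 = 31.62
0.517/0.156 = 3.314
R_total = 0.194 + 31.62 + 3.314 = 35.13 ft²·°F·h/BTU
Q = A·ΔT/R = 2010 × 53.2 / 35.13 = 3044 BTU/h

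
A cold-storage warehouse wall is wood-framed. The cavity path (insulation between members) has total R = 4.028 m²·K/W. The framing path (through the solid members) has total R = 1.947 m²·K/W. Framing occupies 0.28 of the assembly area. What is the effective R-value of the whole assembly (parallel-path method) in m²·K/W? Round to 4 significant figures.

U_eff = 0.72/4.028 + 0.28/1.947 = 0.17875 + 0.14381 = 0.32256
R_eff = 1/U_eff = 3.1002 m²·K/W

3.100 m²·K/W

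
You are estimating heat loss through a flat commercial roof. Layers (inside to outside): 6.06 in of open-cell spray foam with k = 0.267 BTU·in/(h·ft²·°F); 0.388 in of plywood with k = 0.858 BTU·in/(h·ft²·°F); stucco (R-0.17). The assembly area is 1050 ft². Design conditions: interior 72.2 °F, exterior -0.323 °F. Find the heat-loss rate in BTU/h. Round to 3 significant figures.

6.06/0.267 = 22.7
0.388/0.858 = 0.4522
R_total = 22.7 + 0.4522 + 0.17 = 23.32 ft²·°F·h/BTU
Q = A·ΔT/R = 1050 × (72.2 − (-0.323)) / 23.32 = 3266 BTU/h

3270 BTU/h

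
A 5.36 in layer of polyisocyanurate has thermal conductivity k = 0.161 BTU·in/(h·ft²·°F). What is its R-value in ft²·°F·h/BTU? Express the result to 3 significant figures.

33.3 ft²·°F·h/BTU

R = L/k = 5.36/0.161 = 33.29 ft²·°F·h/BTU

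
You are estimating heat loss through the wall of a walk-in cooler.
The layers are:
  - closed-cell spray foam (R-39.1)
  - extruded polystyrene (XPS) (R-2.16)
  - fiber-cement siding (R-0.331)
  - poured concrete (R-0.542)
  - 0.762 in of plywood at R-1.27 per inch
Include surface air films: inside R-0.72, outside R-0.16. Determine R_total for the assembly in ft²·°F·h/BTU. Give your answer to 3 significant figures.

0.762 × 1.27 = 0.9677
R_total = 0.72 + 39.1 + 2.16 + 0.331 + 0.542 + 0.9677 + 0.16 = 43.98 ft²·°F·h/BTU

44.0 ft²·°F·h/BTU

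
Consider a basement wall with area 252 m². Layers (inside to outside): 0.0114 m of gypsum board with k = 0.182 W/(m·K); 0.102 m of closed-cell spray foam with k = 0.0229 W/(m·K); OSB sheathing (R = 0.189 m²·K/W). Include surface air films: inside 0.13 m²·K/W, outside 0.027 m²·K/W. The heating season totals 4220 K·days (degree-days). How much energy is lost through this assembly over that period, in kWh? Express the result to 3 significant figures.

5250 kWh

0.0114/0.182 = 0.06264
0.102/0.0229 = 4.454
R_total = 0.13 + 0.06264 + 4.454 + 0.189 + 0.027 = 4.863 m²·K/W
E = A × HDD × 24 / R / 1000 = 252 × 4220 × 24 / 4.863 / 1000 = 5249 kWh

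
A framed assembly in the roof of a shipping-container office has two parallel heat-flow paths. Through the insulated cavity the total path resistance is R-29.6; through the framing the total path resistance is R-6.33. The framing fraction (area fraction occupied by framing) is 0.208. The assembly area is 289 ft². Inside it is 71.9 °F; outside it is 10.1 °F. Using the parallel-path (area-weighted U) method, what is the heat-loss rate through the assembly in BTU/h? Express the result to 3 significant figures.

U_eff = 0.792/29.6 + 0.208/6.33 = 0.02676 + 0.03286 = 0.05962
R_eff = 1/U_eff = 16.77 ft²·°F·h/BTU
Q = 289 × (71.9 − 10.1) / 16.77 = 1065 BTU/h

1060 BTU/h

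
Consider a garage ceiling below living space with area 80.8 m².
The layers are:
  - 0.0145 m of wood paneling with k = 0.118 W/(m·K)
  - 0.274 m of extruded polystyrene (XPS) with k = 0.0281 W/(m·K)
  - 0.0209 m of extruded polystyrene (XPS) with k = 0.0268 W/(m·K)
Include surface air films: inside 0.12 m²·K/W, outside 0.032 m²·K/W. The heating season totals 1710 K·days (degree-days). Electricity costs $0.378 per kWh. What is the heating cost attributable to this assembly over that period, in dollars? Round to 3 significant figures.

0.0145/0.118 = 0.1229
0.274/0.0281 = 9.751
0.0209/0.0268 = 0.7799
R_total = 0.12 + 0.1229 + 9.751 + 0.7799 + 0.032 = 10.81 m²·K/W
E = A × HDD × 24 / R / 1000 = 80.8 × 1710 × 24 / 10.81 / 1000 = 306.9 kWh
Cost = 306.9 × 0.378 = $116

116 dollars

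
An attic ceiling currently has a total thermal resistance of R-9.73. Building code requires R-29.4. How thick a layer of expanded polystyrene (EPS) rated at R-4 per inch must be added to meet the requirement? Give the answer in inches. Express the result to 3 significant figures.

4.92 in

ΔR = 29.4 − 9.73 = 19.67 ft²·°F·h/BTU
L = ΔR / (R/in) = 19.67/4 = 4.917 in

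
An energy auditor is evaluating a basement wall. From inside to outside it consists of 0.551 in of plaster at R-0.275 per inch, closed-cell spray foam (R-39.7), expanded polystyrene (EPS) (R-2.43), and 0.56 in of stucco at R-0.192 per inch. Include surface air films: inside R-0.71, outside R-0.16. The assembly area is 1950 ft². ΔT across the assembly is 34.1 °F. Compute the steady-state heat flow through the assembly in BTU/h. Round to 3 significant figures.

1540 BTU/h

0.551 × 0.275 = 0.1515
0.56 × 0.192 = 0.1075
R_total = 0.71 + 0.1515 + 39.7 + 2.43 + 0.1075 + 0.16 = 43.26 ft²·°F·h/BTU
Q = A·ΔT/R = 1950 × 34.1 / 43.26 = 1537 BTU/h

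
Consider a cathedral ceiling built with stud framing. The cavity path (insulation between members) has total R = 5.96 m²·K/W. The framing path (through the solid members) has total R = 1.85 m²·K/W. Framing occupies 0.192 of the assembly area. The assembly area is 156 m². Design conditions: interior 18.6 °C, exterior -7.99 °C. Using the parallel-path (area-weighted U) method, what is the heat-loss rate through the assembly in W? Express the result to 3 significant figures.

993 W

U_eff = 0.808/5.96 + 0.192/1.85 = 0.1356 + 0.1038 = 0.2394
R_eff = 1/U_eff = 4.178 m²·K/W
Q = 156 × (18.6 − (-7.99)) / 4.178 = 992.9 W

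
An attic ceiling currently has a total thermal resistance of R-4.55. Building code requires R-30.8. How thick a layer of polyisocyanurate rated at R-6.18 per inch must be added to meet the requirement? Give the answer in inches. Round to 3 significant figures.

4.25 in

ΔR = 30.8 − 4.55 = 26.25 ft²·°F·h/BTU
L = ΔR / (R/in) = 26.25/6.18 = 4.248 in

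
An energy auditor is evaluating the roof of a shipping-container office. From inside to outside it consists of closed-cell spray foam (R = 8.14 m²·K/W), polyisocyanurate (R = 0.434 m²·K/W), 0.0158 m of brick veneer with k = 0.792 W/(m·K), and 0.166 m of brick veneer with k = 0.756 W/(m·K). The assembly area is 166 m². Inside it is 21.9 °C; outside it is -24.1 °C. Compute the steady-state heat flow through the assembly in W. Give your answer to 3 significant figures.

0.0158/0.792 = 0.01995
0.166/0.756 = 0.2196
R_total = 8.14 + 0.434 + 0.01995 + 0.2196 = 8.814 m²·K/W
Q = A·ΔT/R = 166 × (21.9 − (-24.1)) / 8.814 = 866.4 W

866 W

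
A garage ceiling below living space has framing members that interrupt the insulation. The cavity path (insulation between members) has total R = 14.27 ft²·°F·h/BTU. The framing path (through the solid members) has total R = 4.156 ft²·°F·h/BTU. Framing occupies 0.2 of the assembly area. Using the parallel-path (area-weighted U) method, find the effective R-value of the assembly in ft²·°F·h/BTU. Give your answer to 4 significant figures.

9.598 ft²·°F·h/BTU

U_eff = 0.8/14.27 + 0.2/4.156 = 0.056062 + 0.048123 = 0.10418
R_eff = 1/U_eff = 9.5983 ft²·°F·h/BTU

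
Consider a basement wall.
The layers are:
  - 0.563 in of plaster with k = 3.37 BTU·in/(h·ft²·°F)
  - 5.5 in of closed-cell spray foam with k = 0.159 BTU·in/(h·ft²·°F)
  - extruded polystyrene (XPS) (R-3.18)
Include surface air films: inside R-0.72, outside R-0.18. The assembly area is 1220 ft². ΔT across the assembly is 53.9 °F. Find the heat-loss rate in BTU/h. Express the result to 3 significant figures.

0.563/3.37 = 0.1671
5.5/0.159 = 34.59
R_total = 0.72 + 0.1671 + 34.59 + 3.18 + 0.18 = 38.84 ft²·°F·h/BTU
Q = A·ΔT/R = 1220 × 53.9 / 38.84 = 1693 BTU/h

1690 BTU/h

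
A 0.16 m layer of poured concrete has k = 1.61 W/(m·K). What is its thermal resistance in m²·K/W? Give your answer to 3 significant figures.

R = L/k = 0.16/1.61 = 0.09938 m²·K/W

0.0994 m²·K/W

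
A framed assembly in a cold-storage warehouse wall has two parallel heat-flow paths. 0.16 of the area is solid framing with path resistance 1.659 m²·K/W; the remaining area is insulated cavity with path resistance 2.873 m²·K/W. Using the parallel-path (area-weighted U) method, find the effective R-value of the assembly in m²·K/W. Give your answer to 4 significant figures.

U_eff = 0.84/2.873 + 0.16/1.659 = 0.29238 + 0.096444 = 0.38882
R_eff = 1/U_eff = 2.5719 m²·K/W

2.572 m²·K/W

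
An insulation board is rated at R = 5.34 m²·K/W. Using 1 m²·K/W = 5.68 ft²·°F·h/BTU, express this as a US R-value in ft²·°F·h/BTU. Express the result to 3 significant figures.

30.3 ft²·°F·h/BTU

R_US = 5.34 × 5.68 = 30.33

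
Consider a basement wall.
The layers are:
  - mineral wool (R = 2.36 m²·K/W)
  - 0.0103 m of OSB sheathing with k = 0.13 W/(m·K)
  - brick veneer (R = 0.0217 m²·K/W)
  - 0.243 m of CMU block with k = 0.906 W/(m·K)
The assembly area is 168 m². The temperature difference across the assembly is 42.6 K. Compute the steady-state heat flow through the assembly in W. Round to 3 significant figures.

2620 W

0.0103/0.13 = 0.07923
0.243/0.906 = 0.2682
R_total = 2.36 + 0.07923 + 0.0217 + 0.2682 = 2.729 m²·K/W
Q = A·ΔT/R = 168 × 42.6 / 2.729 = 2622 W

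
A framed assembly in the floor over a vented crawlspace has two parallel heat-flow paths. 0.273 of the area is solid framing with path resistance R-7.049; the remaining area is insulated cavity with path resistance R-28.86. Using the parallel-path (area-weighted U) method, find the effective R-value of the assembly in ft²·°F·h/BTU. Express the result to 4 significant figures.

15.64 ft²·°F·h/BTU

U_eff = 0.727/28.86 + 0.273/7.049 = 0.025191 + 0.038729 = 0.063919
R_eff = 1/U_eff = 15.645 ft²·°F·h/BTU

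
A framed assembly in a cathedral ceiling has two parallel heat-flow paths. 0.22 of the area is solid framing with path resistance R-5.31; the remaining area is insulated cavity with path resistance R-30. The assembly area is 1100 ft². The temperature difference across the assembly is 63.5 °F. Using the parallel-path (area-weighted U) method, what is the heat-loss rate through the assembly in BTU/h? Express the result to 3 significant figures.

4710 BTU/h

U_eff = 0.78/30 + 0.22/5.31 = 0.026 + 0.04143 = 0.06743
R_eff = 1/U_eff = 14.83 ft²·°F·h/BTU
Q = 1100 × 63.5 / 14.83 = 4710 BTU/h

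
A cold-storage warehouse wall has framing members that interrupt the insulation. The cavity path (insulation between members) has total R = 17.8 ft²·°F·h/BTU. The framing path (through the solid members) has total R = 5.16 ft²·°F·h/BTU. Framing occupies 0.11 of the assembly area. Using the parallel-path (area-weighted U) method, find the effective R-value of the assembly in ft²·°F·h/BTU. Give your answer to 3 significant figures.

14.0 ft²·°F·h/BTU

U_eff = 0.89/17.8 + 0.11/5.16 = 0.05 + 0.02132 = 0.07132
R_eff = 1/U_eff = 14.02 ft²·°F·h/BTU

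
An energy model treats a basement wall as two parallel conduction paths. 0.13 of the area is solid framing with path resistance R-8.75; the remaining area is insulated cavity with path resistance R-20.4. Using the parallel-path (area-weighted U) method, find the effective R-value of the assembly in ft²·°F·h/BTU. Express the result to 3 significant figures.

U_eff = 0.87/20.4 + 0.13/8.75 = 0.04265 + 0.01486 = 0.0575
R_eff = 1/U_eff = 17.39 ft²·°F·h/BTU

17.4 ft²·°F·h/BTU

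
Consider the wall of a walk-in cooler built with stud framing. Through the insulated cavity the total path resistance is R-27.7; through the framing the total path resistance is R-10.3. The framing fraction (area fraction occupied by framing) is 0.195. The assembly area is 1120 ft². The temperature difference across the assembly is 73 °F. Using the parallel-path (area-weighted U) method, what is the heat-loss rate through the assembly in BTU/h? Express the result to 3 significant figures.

3920 BTU/h

U_eff = 0.805/27.7 + 0.195/10.3 = 0.02906 + 0.01893 = 0.04799
R_eff = 1/U_eff = 20.84 ft²·°F·h/BTU
Q = 1120 × 73 / 20.84 = 3924 BTU/h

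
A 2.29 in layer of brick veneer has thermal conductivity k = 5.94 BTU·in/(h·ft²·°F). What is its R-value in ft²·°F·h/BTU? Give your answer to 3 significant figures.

0.386 ft²·°F·h/BTU

R = L/k = 2.29/5.94 = 0.3855 ft²·°F·h/BTU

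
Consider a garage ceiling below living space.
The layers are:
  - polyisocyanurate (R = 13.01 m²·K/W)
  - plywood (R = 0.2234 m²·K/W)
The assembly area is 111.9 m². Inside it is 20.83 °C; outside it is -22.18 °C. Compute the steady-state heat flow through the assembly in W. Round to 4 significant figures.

363.7 W

R_total = 13.01 + 0.2234 = 13.233 m²·K/W
Q = A·ΔT/R = 111.9 × (20.83 − (-22.18)) / 13.233 = 363.69 W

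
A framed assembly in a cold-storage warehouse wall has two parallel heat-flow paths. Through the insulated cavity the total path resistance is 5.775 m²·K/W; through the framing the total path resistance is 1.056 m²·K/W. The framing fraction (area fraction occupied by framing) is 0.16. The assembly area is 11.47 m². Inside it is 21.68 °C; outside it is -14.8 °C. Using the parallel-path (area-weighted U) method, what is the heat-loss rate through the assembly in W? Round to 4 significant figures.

U_eff = 0.84/5.775 + 0.16/1.056 = 0.14545 + 0.15152 = 0.29697
R_eff = 1/U_eff = 3.3673 m²·K/W
Q = 11.47 × (21.68 − (-14.8)) / 3.3673 = 124.26 W

124.3 W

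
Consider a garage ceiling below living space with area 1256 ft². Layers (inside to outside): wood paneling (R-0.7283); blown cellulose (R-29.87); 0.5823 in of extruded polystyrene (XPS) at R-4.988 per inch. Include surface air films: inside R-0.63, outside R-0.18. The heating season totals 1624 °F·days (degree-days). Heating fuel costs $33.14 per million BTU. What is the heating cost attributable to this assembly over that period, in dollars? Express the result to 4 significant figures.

47.28 dollars

0.5823 × 4.988 = 2.9045
R_total = 0.63 + 0.7283 + 29.87 + 2.9045 + 0.18 = 34.313 ft²·°F·h/BTU
E = A × HDD × 24 / R = 1256 × 1624 × 24 / 34.313 = 1426700 BTU
Cost = 1426700/10⁶ × 33.14 = $47.281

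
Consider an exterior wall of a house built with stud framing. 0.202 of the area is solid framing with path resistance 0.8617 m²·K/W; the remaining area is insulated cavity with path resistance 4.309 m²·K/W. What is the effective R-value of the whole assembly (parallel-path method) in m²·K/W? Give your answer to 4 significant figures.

U_eff = 0.798/4.309 + 0.202/0.8617 = 0.18519 + 0.23442 = 0.41961
R_eff = 1/U_eff = 2.3831 m²·K/W

2.383 m²·K/W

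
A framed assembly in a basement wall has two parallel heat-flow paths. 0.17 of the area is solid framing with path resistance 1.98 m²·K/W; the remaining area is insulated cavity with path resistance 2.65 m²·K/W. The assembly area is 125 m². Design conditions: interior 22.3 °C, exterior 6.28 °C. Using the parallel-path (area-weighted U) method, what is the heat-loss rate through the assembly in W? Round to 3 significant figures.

U_eff = 0.83/2.65 + 0.17/1.98 = 0.3132 + 0.08586 = 0.3991
R_eff = 1/U_eff = 2.506 m²·K/W
Q = 125 × (22.3 − 6.28) / 2.506 = 799.1 W

799 W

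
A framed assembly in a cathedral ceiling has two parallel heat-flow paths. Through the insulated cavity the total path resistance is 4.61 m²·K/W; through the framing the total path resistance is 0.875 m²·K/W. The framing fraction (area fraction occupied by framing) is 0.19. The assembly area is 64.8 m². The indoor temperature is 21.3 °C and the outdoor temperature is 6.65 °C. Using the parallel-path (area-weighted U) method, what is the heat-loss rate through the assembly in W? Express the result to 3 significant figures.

U_eff = 0.81/4.61 + 0.19/0.875 = 0.1757 + 0.2171 = 0.3928
R_eff = 1/U_eff = 2.546 m²·K/W
Q = 64.8 × (21.3 − 6.65) / 2.546 = 372.9 W

373 W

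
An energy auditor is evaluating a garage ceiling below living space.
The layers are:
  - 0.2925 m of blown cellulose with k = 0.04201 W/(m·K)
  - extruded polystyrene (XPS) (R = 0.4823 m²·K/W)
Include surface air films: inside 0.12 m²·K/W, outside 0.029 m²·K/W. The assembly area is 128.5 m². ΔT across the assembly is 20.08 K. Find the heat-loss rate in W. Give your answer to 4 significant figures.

339.8 W

0.2925/0.04201 = 6.9626
R_total = 0.12 + 6.9626 + 0.4823 + 0.029 = 7.5939 m²·K/W
Q = A·ΔT/R = 128.5 × 20.08 / 7.5939 = 339.78 W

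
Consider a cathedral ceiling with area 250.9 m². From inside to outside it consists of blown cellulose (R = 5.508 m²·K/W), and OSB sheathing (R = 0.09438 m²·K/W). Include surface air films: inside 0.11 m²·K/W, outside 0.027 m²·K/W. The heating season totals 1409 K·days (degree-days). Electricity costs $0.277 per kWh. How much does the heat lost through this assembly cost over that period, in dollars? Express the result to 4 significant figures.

R_total = 0.11 + 5.508 + 0.09438 + 0.027 = 5.7394 m²·K/W
E = A × HDD × 24 / R / 1000 = 250.9 × 1409 × 24 / 5.7394 / 1000 = 1478.3 kWh
Cost = 1478.3 × 0.277 = $409.48

409.5 dollars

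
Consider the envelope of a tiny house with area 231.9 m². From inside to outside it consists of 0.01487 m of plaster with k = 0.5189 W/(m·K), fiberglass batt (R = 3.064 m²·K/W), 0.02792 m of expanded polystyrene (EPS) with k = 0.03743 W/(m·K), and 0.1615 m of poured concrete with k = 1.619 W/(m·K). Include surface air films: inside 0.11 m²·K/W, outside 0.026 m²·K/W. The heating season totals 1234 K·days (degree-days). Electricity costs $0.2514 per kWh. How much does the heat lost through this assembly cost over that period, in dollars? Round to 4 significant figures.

423.8 dollars

0.01487/0.5189 = 0.028657
0.02792/0.03743 = 0.74593
0.1615/1.619 = 0.099753
R_total = 0.11 + 0.028657 + 3.064 + 0.74593 + 0.099753 + 0.026 = 4.0743 m²·K/W
E = A × HDD × 24 / R / 1000 = 231.9 × 1234 × 24 / 4.0743 / 1000 = 1685.7 kWh
Cost = 1685.7 × 0.2514 = $423.78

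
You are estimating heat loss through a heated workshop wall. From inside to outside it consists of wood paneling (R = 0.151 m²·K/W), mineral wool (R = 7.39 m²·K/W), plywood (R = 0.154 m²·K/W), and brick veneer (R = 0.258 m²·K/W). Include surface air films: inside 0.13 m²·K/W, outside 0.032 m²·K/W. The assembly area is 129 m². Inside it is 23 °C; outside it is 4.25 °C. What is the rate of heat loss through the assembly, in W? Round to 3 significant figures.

298 W

R_total = 0.13 + 0.151 + 7.39 + 0.154 + 0.258 + 0.032 = 8.115 m²·K/W
Q = A·ΔT/R = 129 × (23 − 4.25) / 8.115 = 298.1 W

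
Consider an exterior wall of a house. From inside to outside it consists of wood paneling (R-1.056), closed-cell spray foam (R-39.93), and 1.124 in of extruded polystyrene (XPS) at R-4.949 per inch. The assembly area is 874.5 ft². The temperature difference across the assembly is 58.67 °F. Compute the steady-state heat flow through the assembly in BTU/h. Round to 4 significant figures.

1102 BTU/h

1.124 × 4.949 = 5.5627
R_total = 1.056 + 39.93 + 5.5627 = 46.549 ft²·°F·h/BTU
Q = A·ΔT/R = 874.5 × 58.67 / 46.549 = 1102.2 BTU/h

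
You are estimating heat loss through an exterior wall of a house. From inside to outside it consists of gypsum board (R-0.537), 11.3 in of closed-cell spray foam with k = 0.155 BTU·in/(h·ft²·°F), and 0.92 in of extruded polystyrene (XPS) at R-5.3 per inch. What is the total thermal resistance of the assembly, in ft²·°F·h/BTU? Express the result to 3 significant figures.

78.3 ft²·°F·h/BTU

11.3/0.155 = 72.9
0.92 × 5.3 = 4.876
R_total = 0.537 + 72.9 + 4.876 = 78.32 ft²·°F·h/BTU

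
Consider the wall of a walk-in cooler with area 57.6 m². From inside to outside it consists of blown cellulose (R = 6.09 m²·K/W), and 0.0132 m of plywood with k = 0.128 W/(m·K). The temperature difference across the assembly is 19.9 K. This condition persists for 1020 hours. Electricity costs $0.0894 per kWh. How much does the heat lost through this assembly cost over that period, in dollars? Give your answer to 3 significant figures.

0.0132/0.128 = 0.1031
R_total = 6.09 + 0.1031 = 6.193 m²·K/W
Q = 57.6 × 19.9 / 6.193 = 185.1 W
E = 185.1 W × 1020 h / 1000 = 188.8 kWh
Cost = 188.8 × 0.0894 = $16.88

16.9 dollars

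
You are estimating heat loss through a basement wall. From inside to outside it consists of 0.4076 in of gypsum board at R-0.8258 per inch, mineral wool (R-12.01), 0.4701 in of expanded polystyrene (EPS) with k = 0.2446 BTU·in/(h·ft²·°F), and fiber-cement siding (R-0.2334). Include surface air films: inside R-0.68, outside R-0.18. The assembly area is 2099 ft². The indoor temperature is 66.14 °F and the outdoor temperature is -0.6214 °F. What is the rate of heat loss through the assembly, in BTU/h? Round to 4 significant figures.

0.4076 × 0.8258 = 0.3366
0.4701/0.2446 = 1.9219
R_total = 0.68 + 0.3366 + 12.01 + 1.9219 + 0.2334 + 0.18 = 15.362 ft²·°F·h/BTU
Q = A·ΔT/R = 2099 × (66.14 − (-0.6214)) / 15.362 = 9122.1 BTU/h

9122 BTU/h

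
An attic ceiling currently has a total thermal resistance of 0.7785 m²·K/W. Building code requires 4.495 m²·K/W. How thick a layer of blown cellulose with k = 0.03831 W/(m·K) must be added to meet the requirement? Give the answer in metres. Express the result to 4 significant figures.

ΔR = 4.495 − 0.7785 = 3.7165 m²·K/W
L = ΔR × k = 3.7165 × 0.03831 = 0.14238 m

0.1424 m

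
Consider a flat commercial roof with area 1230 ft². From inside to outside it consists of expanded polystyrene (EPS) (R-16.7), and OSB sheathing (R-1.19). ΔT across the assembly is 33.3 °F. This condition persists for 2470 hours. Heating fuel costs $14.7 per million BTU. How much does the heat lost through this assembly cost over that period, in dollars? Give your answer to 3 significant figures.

R_total = 16.7 + 1.19 = 17.89 ft²·°F·h/BTU
Q = 1230 × 33.3 / 17.89 = 2289 BTU/h
E = 2289 × 2470 = 5655000 BTU
Cost = 5655000/10⁶ × 14.7 = $83.13

83.1 dollars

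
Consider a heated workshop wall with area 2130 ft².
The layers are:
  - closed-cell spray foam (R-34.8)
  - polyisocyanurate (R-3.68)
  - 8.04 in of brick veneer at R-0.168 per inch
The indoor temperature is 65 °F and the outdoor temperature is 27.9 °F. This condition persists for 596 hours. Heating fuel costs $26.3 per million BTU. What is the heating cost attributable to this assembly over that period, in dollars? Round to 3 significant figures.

31.1 dollars

8.04 × 0.168 = 1.351
R_total = 34.8 + 3.68 + 1.351 = 39.83 ft²·°F·h/BTU
Q = 2130 × (65 − 27.9) / 39.83 = 1984 BTU/h
E = 1984 × 596 = 1182000 BTU
Cost = 1182000/10⁶ × 26.3 = $31.1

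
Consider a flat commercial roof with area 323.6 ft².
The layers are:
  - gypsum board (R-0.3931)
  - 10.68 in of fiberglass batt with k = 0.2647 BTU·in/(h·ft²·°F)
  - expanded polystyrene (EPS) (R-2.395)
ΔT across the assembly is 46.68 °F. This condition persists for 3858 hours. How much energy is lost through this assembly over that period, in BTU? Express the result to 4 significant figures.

1351000 BTU

10.68/0.2647 = 40.348
R_total = 0.3931 + 40.348 + 2.395 = 43.136 ft²·°F·h/BTU
Q = 323.6 × 46.68 / 43.136 = 350.19 BTU/h
E = 350.19 × 3858 = 1351000 BTU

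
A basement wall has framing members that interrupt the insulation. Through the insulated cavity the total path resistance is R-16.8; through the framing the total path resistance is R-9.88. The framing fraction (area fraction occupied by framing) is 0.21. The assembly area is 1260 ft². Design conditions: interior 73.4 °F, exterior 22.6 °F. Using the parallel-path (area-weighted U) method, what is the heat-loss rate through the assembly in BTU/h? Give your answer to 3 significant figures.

4370 BTU/h

U_eff = 0.79/16.8 + 0.21/9.88 = 0.04702 + 0.02126 = 0.06828
R_eff = 1/U_eff = 14.65 ft²·°F·h/BTU
Q = 1260 × (73.4 − 22.6) / 14.65 = 4370 BTU/h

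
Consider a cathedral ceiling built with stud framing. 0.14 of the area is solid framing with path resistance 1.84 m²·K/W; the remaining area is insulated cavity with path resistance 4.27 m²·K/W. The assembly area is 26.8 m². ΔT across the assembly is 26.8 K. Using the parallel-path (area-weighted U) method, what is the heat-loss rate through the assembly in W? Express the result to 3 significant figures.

U_eff = 0.86/4.27 + 0.14/1.84 = 0.2014 + 0.07609 = 0.2775
R_eff = 1/U_eff = 3.604 m²·K/W
Q = 26.8 × 26.8 / 3.604 = 199.3 W

199 W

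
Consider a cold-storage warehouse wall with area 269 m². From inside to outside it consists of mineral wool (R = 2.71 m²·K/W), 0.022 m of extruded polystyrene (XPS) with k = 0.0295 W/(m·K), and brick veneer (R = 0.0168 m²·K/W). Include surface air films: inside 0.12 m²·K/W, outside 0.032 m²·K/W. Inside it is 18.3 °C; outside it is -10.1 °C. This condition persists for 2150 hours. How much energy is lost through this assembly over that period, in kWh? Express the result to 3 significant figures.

0.022/0.0295 = 0.7458
R_total = 0.12 + 2.71 + 0.7458 + 0.0168 + 0.032 = 3.625 m²·K/W
Q = 269 × (18.3 − (-10.1)) / 3.625 = 2108 W
E = 2108 W × 2150 h / 1000 = 4532 kWh

4530 kWh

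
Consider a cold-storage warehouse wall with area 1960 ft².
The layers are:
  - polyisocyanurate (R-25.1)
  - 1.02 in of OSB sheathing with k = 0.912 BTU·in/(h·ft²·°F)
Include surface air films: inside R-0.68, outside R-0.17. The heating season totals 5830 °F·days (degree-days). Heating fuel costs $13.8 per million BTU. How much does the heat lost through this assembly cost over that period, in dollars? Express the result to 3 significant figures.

1.02/0.912 = 1.118
R_total = 0.68 + 25.1 + 1.118 + 0.17 = 27.07 ft²·°F·h/BTU
E = A × HDD × 24 / R = 1960 × 5830 × 24 / 27.07 = 10130000 BTU
Cost = 10130000/10⁶ × 13.8 = $139.8

140 dollars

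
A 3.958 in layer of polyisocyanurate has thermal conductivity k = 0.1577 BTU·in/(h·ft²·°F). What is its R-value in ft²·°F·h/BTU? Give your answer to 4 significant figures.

R = L/k = 3.958/0.1577 = 25.098 ft²·°F·h/BTU

25.10 ft²·°F·h/BTU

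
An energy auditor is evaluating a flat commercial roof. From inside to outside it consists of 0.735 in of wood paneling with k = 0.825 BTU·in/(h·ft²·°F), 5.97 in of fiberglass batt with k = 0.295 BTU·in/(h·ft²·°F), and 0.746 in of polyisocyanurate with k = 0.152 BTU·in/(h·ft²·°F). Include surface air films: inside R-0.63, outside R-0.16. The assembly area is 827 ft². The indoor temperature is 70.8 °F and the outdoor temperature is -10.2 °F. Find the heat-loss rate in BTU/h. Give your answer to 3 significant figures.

2500 BTU/h

0.735/0.825 = 0.8909
5.97/0.295 = 20.24
0.746/0.152 = 4.908
R_total = 0.63 + 0.8909 + 20.24 + 4.908 + 0.16 = 26.83 ft²·°F·h/BTU
Q = A·ΔT/R = 827 × (70.8 − (-10.2)) / 26.83 = 2497 BTU/h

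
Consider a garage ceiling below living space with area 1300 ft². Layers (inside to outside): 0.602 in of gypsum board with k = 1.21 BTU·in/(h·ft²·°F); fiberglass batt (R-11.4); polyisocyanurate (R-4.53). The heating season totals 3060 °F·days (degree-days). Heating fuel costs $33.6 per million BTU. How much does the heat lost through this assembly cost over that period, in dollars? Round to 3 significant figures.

0.602/1.21 = 0.4975
R_total = 0.4975 + 11.4 + 4.53 = 16.43 ft²·°F·h/BTU
E = A × HDD × 24 / R = 1300 × 3060 × 24 / 16.43 = 5812000 BTU
Cost = 5812000/10⁶ × 33.6 = $195.3

195 dollars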